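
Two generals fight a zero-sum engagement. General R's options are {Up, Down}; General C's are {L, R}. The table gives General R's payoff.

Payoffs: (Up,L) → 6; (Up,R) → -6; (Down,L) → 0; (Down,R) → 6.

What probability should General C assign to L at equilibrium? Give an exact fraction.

2/3

Row minima: Up → -6, Down → 0; maximin = 0.
Column maxima: L → 6, R → 6; minimax = 6.
0 ≠ 6, so there is no saddle point; optimal play is mixed.
Let General R play Up with probability p. Expected payoff against L: 6p + 0(1−p) = 6p; against R: (-6)p + 6(1−p) = −12p + 6.
Setting these equal: 6p = −12p + 6 ⇒ 18p = 6 ⇒ p = 1/3, and the value is (6)·(1/3) = 2.
For General C: with q = P(L), equating Up's and Down's payoffs gives 12q − 6 = −6q + 6 ⇒ q = 2/3.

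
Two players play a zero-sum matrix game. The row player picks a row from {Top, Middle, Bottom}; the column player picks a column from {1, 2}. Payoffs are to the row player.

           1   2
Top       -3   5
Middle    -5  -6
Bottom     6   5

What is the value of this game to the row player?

5

Row minima: Top → -3, Middle → -6, Bottom → 5; maximin = 5.
Column maxima: 1 → 6, 2 → 5; minimax = 5.
Since maximin = minimax = 5, there is a saddle point and the value is 5.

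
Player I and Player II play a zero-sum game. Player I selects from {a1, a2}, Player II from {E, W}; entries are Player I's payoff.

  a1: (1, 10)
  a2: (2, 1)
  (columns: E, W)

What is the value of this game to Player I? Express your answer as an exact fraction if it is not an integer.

Row minima: a1 → 1, a2 → 1; maximin = 1.
Column maxima: E → 2, W → 10; minimax = 2.
1 ≠ 2, so there is no saddle point; optimal play is mixed.
Let Player I play a1 with probability p. Expected payoff against E: 1p + 2(1−p) = −p + 2; against W: 10p + 1(1−p) = 9p + 1.
Setting these equal: −p + 2 = 9p + 1 ⇒ −10p = -1 ⇒ p = 1/10, and the value is (-1)·(1/10) + 2 = 19/10.
For Player II: with q = P(E), equating a1's and a2's payoffs gives −9q + 10 = q + 1 ⇒ q = 9/10.

19/10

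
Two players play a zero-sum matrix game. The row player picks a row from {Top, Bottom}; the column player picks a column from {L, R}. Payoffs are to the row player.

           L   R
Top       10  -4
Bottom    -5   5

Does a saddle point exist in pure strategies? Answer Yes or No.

No

Row minima: Top → -4, Bottom → -5; maximin = -4.
Column maxima: L → 10, R → 5; minimax = 5.
-4 ≠ 5, so no pure-strategy equilibrium exists.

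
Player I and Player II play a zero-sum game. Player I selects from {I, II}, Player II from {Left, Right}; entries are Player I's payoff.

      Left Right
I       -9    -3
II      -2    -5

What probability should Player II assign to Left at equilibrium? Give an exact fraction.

2/9

Row minima: I → -9, II → -5; maximin = -5.
Column maxima: Left → -2, Right → -3; minimax = -3.
-5 ≠ -3, so there is no saddle point; optimal play is mixed.
Let Player I play I with probability p. Expected payoff against Left: (-9)p + (-2)(1−p) = −7p − 2; against Right: (-3)p + (-5)(1−p) = 2p − 5.
Setting these equal: −7p − 2 = 2p − 5 ⇒ −9p = -3 ⇒ p = 1/3, and the value is (-7)·(1/3) − 2 = -13/3.
For Player II: with q = P(Left), equating I's and II's payoffs gives −6q − 3 = 3q − 5 ⇒ q = 2/9.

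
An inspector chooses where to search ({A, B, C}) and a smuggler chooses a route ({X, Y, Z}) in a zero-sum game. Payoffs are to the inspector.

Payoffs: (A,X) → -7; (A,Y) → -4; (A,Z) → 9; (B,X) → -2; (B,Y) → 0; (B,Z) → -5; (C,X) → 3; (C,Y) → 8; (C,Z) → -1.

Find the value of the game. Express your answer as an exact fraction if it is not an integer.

1

Row minima: A → -7, B → -5, C → -1; maximin = -1.
Column maxima: X → 3, Y → 8, Z → 9; minimax = 3.
-1 ≠ 3, so there is no saddle point; optimal play is mixed.
B is strictly dominated by C, so the inspector never plays it.
Y is strictly dominated by X (it gives the inspector strictly more in every row), so the smuggler never plays it.
On the remaining 2×2 (A, C vs X, Z):
Let the inspector play A with probability p. Expected payoff against X: (-7)p + 3(1−p) = −10p + 3; against Z: 9p + (-1)(1−p) = 10p − 1.
Setting these equal: −10p + 3 = 10p − 1 ⇒ −20p = -4 ⇒ p = 1/5, and the value is (-10)·(1/5) + 3 = 1.
For the smuggler: with q = P(X), equating A's and C's payoffs gives −16q + 9 = 4q − 1 ⇒ q = 1/2.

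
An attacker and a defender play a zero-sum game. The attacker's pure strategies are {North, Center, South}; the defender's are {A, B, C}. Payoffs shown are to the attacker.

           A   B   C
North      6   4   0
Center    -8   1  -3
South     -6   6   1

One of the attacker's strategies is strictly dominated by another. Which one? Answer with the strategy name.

Center

North gives a strictly higher payoff than Center against every column: 6 > -8, 4 > 1, 0 > -3.
So Center is strictly dominated and the attacker never plays it.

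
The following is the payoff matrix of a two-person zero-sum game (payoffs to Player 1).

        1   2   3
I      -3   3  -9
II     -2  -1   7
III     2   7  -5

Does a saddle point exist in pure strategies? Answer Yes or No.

Row minima: I → -9, II → -2, III → -5; maximin = -2.
Column maxima: 1 → 2, 2 → 7, 3 → 7; minimax = 2.
-2 ≠ 2, so no pure-strategy equilibrium exists.

No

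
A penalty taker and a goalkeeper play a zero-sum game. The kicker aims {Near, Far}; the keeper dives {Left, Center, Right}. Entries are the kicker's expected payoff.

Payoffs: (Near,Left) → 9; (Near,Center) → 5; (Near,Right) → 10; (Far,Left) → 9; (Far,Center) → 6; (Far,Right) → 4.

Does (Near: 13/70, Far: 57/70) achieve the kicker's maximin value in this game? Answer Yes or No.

Against Left this mix gives (13/70)·9 + (57/70)·9 = 9.
Against Center this mix gives (13/70)·5 + (57/70)·6 = 407/70.
Against Right this mix gives (13/70)·10 + (57/70)·4 = 179/35.
The keeper will play Right, holding the kicker to 179/35. Shifting weight toward the row that does better against Right would raise this floor (the equalizing mix achieves 40/7 against both Right and Center), so the proposed strategy is not optimal.

No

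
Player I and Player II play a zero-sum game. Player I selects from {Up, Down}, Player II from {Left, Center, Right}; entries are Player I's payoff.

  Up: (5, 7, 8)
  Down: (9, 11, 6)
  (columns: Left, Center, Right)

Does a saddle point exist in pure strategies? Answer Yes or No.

No

Row minima: Up → 5, Down → 6; maximin = 6.
Column maxima: Left → 9, Center → 11, Right → 8; minimax = 8.
6 ≠ 8, so no pure-strategy equilibrium exists.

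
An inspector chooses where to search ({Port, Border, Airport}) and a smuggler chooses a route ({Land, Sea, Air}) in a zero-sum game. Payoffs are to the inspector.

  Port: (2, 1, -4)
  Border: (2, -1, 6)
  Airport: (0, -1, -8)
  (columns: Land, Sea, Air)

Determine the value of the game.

Row minima: Port → -4, Border → -1, Airport → -8; maximin = -1.
Column maxima: Land → 2, Sea → 1, Air → 6; minimax = 1.
-1 ≠ 1, so there is no saddle point; optimal play is mixed.
Airport is strictly dominated by Port, so the inspector never plays it.
Land is strictly dominated by Sea (it gives the inspector strictly more in every row), so the smuggler never plays it.
On the remaining 2×2 (Port, Border vs Sea, Air):
Let the inspector play Port with probability p. Expected payoff against Sea: 1p + (-1)(1−p) = 2p − 1; against Air: (-4)p + 6(1−p) = −10p + 6.
Setting these equal: 2p − 1 = −10p + 6 ⇒ 12p = 7 ⇒ p = 7/12, and the value is (2)·(7/12) − 1 = 1/6.
For the smuggler: with q = P(Sea), equating Port's and Border's payoffs gives 5q − 4 = −7q + 6 ⇒ q = 5/6.

1/6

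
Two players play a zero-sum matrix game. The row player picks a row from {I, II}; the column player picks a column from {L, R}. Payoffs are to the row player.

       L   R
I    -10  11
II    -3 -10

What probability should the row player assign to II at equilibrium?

Row minima: I → -10, II → -10; maximin = -10.
Column maxima: L → -3, R → 11; minimax = -3.
-10 ≠ -3, so there is no saddle point; optimal play is mixed.
Let the row player play I with probability p. Expected payoff against L: (-10)p + (-3)(1−p) = −7p − 3; against R: 11p + (-10)(1−p) = 21p − 10.
Setting these equal: −7p − 3 = 21p − 10 ⇒ −28p = -7 ⇒ p = 1/4, and the value is (-7)·(1/4) − 3 = -19/4.
For the column player: with q = P(L), equating I's and II's payoffs gives −21q + 11 = 7q − 10 ⇒ q = 3/4.

3/4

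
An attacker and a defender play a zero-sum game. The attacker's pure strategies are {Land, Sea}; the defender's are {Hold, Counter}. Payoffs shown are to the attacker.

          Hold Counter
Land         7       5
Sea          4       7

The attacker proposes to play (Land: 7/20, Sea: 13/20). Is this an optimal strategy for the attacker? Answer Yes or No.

Against Hold this mix gives (7/20)·7 + (13/20)·4 = 101/20.
Against Counter this mix gives (7/20)·5 + (13/20)·7 = 63/10.
The defender will play Hold, holding the attacker to 101/20. Shifting weight toward the row that does better against Hold would raise this floor (the equalizing mix achieves 29/5 against both Hold and Counter), so the proposed strategy is not optimal.

No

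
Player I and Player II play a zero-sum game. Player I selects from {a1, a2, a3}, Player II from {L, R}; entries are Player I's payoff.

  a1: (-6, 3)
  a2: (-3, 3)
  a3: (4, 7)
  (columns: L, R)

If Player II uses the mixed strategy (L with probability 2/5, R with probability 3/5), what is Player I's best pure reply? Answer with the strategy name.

a3

Expected payoff of a1: (2/5)·(-6) + (3/5)·3 = -3/5.
Expected payoff of a2: (2/5)·(-3) + (3/5)·3 = 3/5.
Expected payoff of a3: (2/5)·4 + (3/5)·7 = 29/5.
The largest is 29/5, so Player I's best response is a3.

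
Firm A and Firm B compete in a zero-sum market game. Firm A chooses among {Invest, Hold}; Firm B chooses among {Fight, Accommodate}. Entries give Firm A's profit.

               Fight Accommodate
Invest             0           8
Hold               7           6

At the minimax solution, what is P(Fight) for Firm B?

Row minima: Invest → 0, Hold → 6; maximin = 6.
Column maxima: Fight → 7, Accommodate → 8; minimax = 7.
6 ≠ 7, so there is no saddle point; optimal play is mixed.
Let Firm A play Invest with probability p. Expected payoff against Fight: 0p + 7(1−p) = −7p + 7; against Accommodate: 8p + 6(1−p) = 2p + 6.
Setting these equal: −7p + 7 = 2p + 6 ⇒ −9p = -1 ⇒ p = 1/9, and the value is (-7)·(1/9) + 7 = 56/9.
For Firm B: with q = P(Fight), equating Invest's and Hold's payoffs gives −8q + 8 = q + 6 ⇒ q = 2/9.

2/9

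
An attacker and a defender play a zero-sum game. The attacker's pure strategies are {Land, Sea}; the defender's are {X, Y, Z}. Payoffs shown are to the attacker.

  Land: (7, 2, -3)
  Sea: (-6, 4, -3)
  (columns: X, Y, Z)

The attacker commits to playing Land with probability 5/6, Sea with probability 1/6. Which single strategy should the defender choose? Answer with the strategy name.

If the defender plays X, the attacker's expected payoff is (5/6)·7 + (1/6)·(-6) = 29/6.
If the defender plays Y, the attacker's expected payoff is (5/6)·2 + (1/6)·4 = 7/3.
If the defender plays Z, the attacker's expected payoff is (5/6)·(-3) + (1/6)·(-3) = -3.
The defender minimizes the attacker's payoff; the smallest is -3, so the best response is Z.

Z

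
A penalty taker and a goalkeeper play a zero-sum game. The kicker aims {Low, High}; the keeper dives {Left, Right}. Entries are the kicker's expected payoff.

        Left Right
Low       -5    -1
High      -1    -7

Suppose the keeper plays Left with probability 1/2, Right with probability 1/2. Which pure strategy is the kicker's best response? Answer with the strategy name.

Low

Expected payoff of Low: (1/2)·(-5) + (1/2)·(-1) = -3.
Expected payoff of High: (1/2)·(-1) + (1/2)·(-7) = -4.
The largest is -3, so the kicker's best response is Low.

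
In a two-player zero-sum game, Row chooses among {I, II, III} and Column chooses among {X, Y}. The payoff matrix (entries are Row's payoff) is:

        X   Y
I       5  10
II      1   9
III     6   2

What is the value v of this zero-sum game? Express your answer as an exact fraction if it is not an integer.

Row minima: I → 5, II → 1, III → 2; maximin = 5.
Column maxima: X → 6, Y → 10; minimax = 6.
5 ≠ 6, so there is no saddle point; optimal play is mixed.
II is strictly dominated by I, so Row never plays it.
On the remaining 2×2 (I, III vs X, Y):
Let Row play I with probability p. Expected payoff against X: 5p + 6(1−p) = −p + 6; against Y: 10p + 2(1−p) = 8p + 2.
Setting these equal: −p + 6 = 8p + 2 ⇒ −9p = -4 ⇒ p = 4/9, and the value is (-1)·(4/9) + 6 = 50/9.
For Column: with q = P(X), equating I's and III's payoffs gives −5q + 10 = 4q + 2 ⇒ q = 8/9.

50/9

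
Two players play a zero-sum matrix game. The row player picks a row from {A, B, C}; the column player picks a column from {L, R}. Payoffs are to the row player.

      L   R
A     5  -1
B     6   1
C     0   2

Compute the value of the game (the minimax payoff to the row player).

12/7

Row minima: A → -1, B → 1, C → 0; maximin = 1.
Column maxima: L → 6, R → 2; minimax = 2.
1 ≠ 2, so there is no saddle point; optimal play is mixed.
A is strictly dominated by B, so the row player never plays it.
On the remaining 2×2 (B, C vs L, R):
Let the row player play B with probability p. Expected payoff against L: 6p + 0(1−p) = 6p; against R: 1p + 2(1−p) = −p + 2.
Setting these equal: 6p = −p + 2 ⇒ 7p = 2 ⇒ p = 2/7, and the value is (6)·(2/7) = 12/7.
For the column player: with q = P(L), equating B's and C's payoffs gives 5q + 1 = −2q + 2 ⇒ q = 1/7.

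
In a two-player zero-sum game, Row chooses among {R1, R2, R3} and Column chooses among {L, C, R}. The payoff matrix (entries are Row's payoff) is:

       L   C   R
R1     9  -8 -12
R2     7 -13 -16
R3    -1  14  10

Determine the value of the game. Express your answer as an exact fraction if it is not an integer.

Row minima: R1 → -12, R2 → -16, R3 → -1; maximin = -1.
Column maxima: L → 9, C → 14, R → 10; minimax = 9.
-1 ≠ 9, so there is no saddle point; optimal play is mixed.
R2 is strictly dominated by R1, so Row never plays it.
C is strictly dominated by R (it gives Row strictly more in every row), so Column never plays it.
On the remaining 2×2 (R1, R3 vs L, R):
Let Row play R1 with probability p. Expected payoff against L: 9p + (-1)(1−p) = 10p − 1; against R: (-12)p + 10(1−p) = −22p + 10.
Setting these equal: 10p − 1 = −22p + 10 ⇒ 32p = 11 ⇒ p = 11/32, and the value is (10)·(11/32) − 1 = 39/16.
For Column: with q = P(L), equating R1's and R3's payoffs gives 21q − 12 = −11q + 10 ⇒ q = 11/16.

39/16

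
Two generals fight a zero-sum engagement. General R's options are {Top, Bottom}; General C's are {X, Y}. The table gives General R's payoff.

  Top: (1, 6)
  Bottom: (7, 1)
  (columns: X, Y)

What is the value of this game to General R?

41/11

Row minima: Top → 1, Bottom → 1; maximin = 1.
Column maxima: X → 7, Y → 6; minimax = 6.
1 ≠ 6, so there is no saddle point; optimal play is mixed.
Let General R play Top with probability p. Expected payoff against X: 1p + 7(1−p) = −6p + 7; against Y: 6p + 1(1−p) = 5p + 1.
Setting these equal: −6p + 7 = 5p + 1 ⇒ −11p = -6 ⇒ p = 6/11, and the value is (-6)·(6/11) + 7 = 41/11.
For General C: with q = P(X), equating Top's and Bottom's payoffs gives −5q + 6 = 6q + 1 ⇒ q = 5/11.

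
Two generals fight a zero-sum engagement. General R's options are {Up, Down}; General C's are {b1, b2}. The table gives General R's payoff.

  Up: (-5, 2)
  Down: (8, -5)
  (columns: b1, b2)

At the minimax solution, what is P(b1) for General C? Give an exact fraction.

Row minima: Up → -5, Down → -5; maximin = -5.
Column maxima: b1 → 8, b2 → 2; minimax = 2.
-5 ≠ 2, so there is no saddle point; optimal play is mixed.
Let General R play Up with probability p. Expected payoff against b1: (-5)p + 8(1−p) = −13p + 8; against b2: 2p + (-5)(1−p) = 7p − 5.
Setting these equal: −13p + 8 = 7p − 5 ⇒ −20p = -13 ⇒ p = 13/20, and the value is (-13)·(13/20) + 8 = -9/20.
For General C: with q = P(b1), equating Up's and Down's payoffs gives −7q + 2 = 13q − 5 ⇒ q = 7/20.

7/20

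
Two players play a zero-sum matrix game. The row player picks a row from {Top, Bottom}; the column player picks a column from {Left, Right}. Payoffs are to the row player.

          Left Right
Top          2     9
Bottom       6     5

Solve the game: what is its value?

11/2

Row minima: Top → 2, Bottom → 5; maximin = 5.
Column maxima: Left → 6, Right → 9; minimax = 6.
5 ≠ 6, so there is no saddle point; optimal play is mixed.
Let the row player play Top with probability p. Expected payoff against Left: 2p + 6(1−p) = −4p + 6; against Right: 9p + 5(1−p) = 4p + 5.
Setting these equal: −4p + 6 = 4p + 5 ⇒ −8p = -1 ⇒ p = 1/8, and the value is (-4)·(1/8) + 6 = 11/2.
For the column player: with q = P(Left), equating Top's and Bottom's payoffs gives −7q + 9 = q + 5 ⇒ q = 1/2.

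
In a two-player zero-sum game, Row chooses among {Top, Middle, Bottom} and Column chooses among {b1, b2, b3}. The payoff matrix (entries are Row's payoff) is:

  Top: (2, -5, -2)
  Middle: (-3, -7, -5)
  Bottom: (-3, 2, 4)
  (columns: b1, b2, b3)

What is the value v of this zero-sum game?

-11/12

Row minima: Top → -5, Middle → -7, Bottom → -3; maximin = -3.
Column maxima: b1 → 2, b2 → 2, b3 → 4; minimax = 2.
-3 ≠ 2, so there is no saddle point; optimal play is mixed.
Middle is strictly dominated by Top, so Row never plays it.
b3 is strictly dominated by b2 (it gives Row strictly more in every row), so Column never plays it.
On the remaining 2×2 (Top, Bottom vs b1, b2):
Let Row play Top with probability p. Expected payoff against b1: 2p + (-3)(1−p) = 5p − 3; against b2: (-5)p + 2(1−p) = −7p + 2.
Setting these equal: 5p − 3 = −7p + 2 ⇒ 12p = 5 ⇒ p = 5/12, and the value is (5)·(5/12) − 3 = -11/12.
For Column: with q = P(b1), equating Top's and Bottom's payoffs gives 7q − 5 = −5q + 2 ⇒ q = 7/12.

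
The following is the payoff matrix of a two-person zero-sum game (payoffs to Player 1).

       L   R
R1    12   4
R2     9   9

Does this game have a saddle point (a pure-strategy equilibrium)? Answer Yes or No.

Row minima: R1 → 4, R2 → 9; maximin = 9.
Column maxima: L → 12, R → 9; minimax = 9.
maximin = minimax = 9, so a saddle point exists.

Yes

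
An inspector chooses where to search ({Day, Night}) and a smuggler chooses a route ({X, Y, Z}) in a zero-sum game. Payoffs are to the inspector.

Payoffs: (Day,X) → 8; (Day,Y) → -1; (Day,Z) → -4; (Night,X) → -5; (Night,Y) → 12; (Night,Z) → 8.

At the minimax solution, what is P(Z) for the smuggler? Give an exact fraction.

Row minima: Day → -4, Night → -5; maximin = -4.
Column maxima: X → 8, Y → 12, Z → 8; minimax = 8.
-4 ≠ 8, so there is no saddle point; optimal play is mixed.
Y is strictly dominated by Z (it gives the inspector strictly more in every row), so the smuggler never plays it.
On the remaining 2×2 (Day, Night vs X, Z):
Let the inspector play Day with probability p. Expected payoff against X: 8p + (-5)(1−p) = 13p − 5; against Z: (-4)p + 8(1−p) = −12p + 8.
Setting these equal: 13p − 5 = −12p + 8 ⇒ 25p = 13 ⇒ p = 13/25, and the value is (13)·(13/25) − 5 = 44/25.
For the smuggler: with q = P(X), equating Day's and Night's payoffs gives 12q − 4 = −13q + 8 ⇒ q = 12/25.

13/25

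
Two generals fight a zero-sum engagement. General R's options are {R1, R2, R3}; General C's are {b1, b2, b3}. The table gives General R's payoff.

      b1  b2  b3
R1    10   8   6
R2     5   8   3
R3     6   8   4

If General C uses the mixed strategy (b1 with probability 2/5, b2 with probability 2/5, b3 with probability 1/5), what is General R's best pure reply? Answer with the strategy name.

R1

Expected payoff of R1: (2/5)·10 + (2/5)·8 + (1/5)·6 = 42/5.
Expected payoff of R2: (2/5)·5 + (2/5)·8 + (1/5)·3 = 29/5.
Expected payoff of R3: (2/5)·6 + (2/5)·8 + (1/5)·4 = 32/5.
The largest is 42/5, so General R's best response is R1.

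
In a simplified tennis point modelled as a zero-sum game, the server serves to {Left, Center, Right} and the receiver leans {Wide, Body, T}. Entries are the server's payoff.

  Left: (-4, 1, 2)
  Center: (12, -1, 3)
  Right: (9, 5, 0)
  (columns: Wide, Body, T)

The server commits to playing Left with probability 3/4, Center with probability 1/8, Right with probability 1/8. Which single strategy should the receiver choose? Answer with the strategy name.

If the receiver plays Wide, the server's expected payoff is (3/4)·(-4) + (1/8)·12 + (1/8)·9 = -3/8.
If the receiver plays Body, the server's expected payoff is (3/4)·1 + (1/8)·(-1) + (1/8)·5 = 5/4.
If the receiver plays T, the server's expected payoff is (3/4)·2 + (1/8)·3 + (1/8)·0 = 15/8.
The receiver minimizes the server's payoff; the smallest is -3/8, so the best response is Wide.

Wide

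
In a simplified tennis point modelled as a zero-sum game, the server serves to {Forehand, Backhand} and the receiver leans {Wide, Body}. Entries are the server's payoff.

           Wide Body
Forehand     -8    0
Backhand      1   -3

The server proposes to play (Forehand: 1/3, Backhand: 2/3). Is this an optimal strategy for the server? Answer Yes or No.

Yes

Against Wide this mix gives (1/3)·(-8) + (2/3)·1 = -2.
Against Body this mix gives (1/3)·0 + (2/3)·(-3) = -2.
All of the receiver's active replies (Wide, Body) yield -2, and no column does worse for the server. The mix makes the receiver indifferent and guarantees -2, so it is optimal.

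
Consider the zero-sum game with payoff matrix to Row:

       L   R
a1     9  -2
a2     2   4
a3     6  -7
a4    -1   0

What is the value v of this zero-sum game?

Row minima: a1 → -2, a2 → 2, a3 → -7, a4 → -1; maximin = 2.
Column maxima: L → 9, R → 4; minimax = 4.
2 ≠ 4, so there is no saddle point; optimal play is mixed.
a3 is strictly dominated by a1, so Row never plays it.
a4 is strictly dominated by a2, so Row never plays it.
On the remaining 2×2 (a1, a2 vs L, R):
Let Row play a1 with probability p. Expected payoff against L: 9p + 2(1−p) = 7p + 2; against R: (-2)p + 4(1−p) = −6p + 4.
Setting these equal: 7p + 2 = −6p + 4 ⇒ 13p = 2 ⇒ p = 2/13, and the value is (7)·(2/13) + 2 = 40/13.
For Column: with q = P(L), equating a1's and a2's payoffs gives 11q − 2 = −2q + 4 ⇒ q = 6/13.

40/13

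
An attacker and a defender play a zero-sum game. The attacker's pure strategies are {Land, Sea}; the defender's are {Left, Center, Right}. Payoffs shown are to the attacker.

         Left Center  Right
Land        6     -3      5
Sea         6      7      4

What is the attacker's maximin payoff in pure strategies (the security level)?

4

Row minima: Land → -3, Sea → 4.
The best of these is 4.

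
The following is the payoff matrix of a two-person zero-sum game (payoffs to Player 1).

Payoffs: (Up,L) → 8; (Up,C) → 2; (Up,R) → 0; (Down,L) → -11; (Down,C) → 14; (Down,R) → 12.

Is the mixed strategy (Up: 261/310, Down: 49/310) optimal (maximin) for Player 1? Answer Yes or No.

Against L this mix gives (261/310)·8 + (49/310)·(-11) = 1549/310.
Against C this mix gives (261/310)·2 + (49/310)·14 = 604/155.
Against R this mix gives (261/310)·0 + (49/310)·12 = 294/155.
Player 2 will play R, holding Player 1 to 294/155. Shifting weight toward the row that does better against R would raise this floor (the equalizing mix achieves 96/31 against both R and L), so the proposed strategy is not optimal.

No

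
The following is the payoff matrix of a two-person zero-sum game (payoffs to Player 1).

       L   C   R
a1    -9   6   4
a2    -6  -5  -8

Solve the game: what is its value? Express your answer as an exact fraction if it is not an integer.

Row minima: a1 → -9, a2 → -8; maximin = -8.
Column maxima: L → -6, C → 6, R → 4; minimax = -6.
-8 ≠ -6, so there is no saddle point; optimal play is mixed.
C is strictly dominated by L (it gives Player 1 strictly more in every row), so Player 2 never plays it.
On the remaining 2×2 (a1, a2 vs L, R):
Let Player 1 play a1 with probability p. Expected payoff against L: (-9)p + (-6)(1−p) = −3p − 6; against R: 4p + (-8)(1−p) = 12p − 8.
Setting these equal: −3p − 6 = 12p − 8 ⇒ −15p = -2 ⇒ p = 2/15, and the value is (-3)·(2/15) − 6 = -32/5.
For Player 2: with q = P(L), equating a1's and a2's payoffs gives −13q + 4 = 2q − 8 ⇒ q = 4/5.

-32/5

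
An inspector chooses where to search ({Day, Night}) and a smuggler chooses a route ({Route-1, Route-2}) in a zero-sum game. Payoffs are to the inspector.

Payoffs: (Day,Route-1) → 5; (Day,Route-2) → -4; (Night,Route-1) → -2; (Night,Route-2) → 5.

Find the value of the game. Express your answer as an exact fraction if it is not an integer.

17/16

Row minima: Day → -4, Night → -2; maximin = -2.
Column maxima: Route-1 → 5, Route-2 → 5; minimax = 5.
-2 ≠ 5, so there is no saddle point; optimal play is mixed.
Let the inspector play Day with probability p. Expected payoff against Route-1: 5p + (-2)(1−p) = 7p − 2; against Route-2: (-4)p + 5(1−p) = −9p + 5.
Setting these equal: 7p − 2 = −9p + 5 ⇒ 16p = 7 ⇒ p = 7/16, and the value is (7)·(7/16) − 2 = 17/16.
For the smuggler: with q = P(Route-1), equating Day's and Night's payoffs gives 9q − 4 = −7q + 5 ⇒ q = 9/16.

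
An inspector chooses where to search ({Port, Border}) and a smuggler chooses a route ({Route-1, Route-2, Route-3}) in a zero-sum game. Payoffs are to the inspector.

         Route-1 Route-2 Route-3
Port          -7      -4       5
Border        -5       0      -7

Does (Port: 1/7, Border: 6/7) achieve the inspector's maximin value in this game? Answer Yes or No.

Yes

Against Route-1 this mix gives (1/7)·(-7) + (6/7)·(-5) = -37/7.
Against Route-2 this mix gives (1/7)·(-4) + (6/7)·0 = -4/7.
Against Route-3 this mix gives (1/7)·5 + (6/7)·(-7) = -37/7.
All of the smuggler's active replies (Route-1, Route-3) yield -37/7, and no column does worse for the inspector. The mix makes the smuggler indifferent and guarantees -37/7, so it is optimal.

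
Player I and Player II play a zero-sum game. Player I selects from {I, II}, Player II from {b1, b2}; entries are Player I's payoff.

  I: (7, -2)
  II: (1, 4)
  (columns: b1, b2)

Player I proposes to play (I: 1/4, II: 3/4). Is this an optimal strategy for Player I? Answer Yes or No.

Yes

Against b1 this mix gives (1/4)·7 + (3/4)·1 = 5/2.
Against b2 this mix gives (1/4)·(-2) + (3/4)·4 = 5/2.
All of Player II's active replies (b1, b2) yield 5/2, and no column does worse for Player I. The mix makes Player II indifferent and guarantees 5/2, so it is optimal.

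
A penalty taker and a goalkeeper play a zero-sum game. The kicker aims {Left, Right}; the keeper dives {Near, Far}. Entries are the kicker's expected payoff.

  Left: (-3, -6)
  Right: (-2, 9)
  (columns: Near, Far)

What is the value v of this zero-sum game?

Row minima: Left → -6, Right → -2; maximin = -2.
Column maxima: Near → -2, Far → 9; minimax = -2.
Since maximin = minimax = -2, there is a saddle point and the value is -2.

-2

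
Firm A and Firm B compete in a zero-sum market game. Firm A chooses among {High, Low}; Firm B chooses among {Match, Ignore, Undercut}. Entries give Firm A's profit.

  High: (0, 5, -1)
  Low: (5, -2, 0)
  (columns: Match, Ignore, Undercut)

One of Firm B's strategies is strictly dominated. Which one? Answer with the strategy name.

Match

Undercut holds Firm A's payoff strictly below Match in every row: -1 < 0, 0 < 5.
So Match is strictly dominated for Firm B.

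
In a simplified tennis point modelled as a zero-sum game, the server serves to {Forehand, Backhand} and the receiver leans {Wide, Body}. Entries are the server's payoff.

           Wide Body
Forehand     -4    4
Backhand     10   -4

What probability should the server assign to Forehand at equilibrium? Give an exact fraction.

Row minima: Forehand → -4, Backhand → -4; maximin = -4.
Column maxima: Wide → 10, Body → 4; minimax = 4.
-4 ≠ 4, so there is no saddle point; optimal play is mixed.
Let the server play Forehand with probability p. Expected payoff against Wide: (-4)p + 10(1−p) = −14p + 10; against Body: 4p + (-4)(1−p) = 8p − 4.
Setting these equal: −14p + 10 = 8p − 4 ⇒ −22p = -14 ⇒ p = 7/11, and the value is (-14)·(7/11) + 10 = 12/11.
For the receiver: with q = P(Wide), equating Forehand's and Backhand's payoffs gives −8q + 4 = 14q − 4 ⇒ q = 4/11.

7/11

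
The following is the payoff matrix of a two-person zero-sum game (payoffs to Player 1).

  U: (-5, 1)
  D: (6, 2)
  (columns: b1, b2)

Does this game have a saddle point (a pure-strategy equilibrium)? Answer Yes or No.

Row minima: U → -5, D → 2; maximin = 2.
Column maxima: b1 → 6, b2 → 2; minimax = 2.
maximin = minimax = 2, so a saddle point exists.

Yes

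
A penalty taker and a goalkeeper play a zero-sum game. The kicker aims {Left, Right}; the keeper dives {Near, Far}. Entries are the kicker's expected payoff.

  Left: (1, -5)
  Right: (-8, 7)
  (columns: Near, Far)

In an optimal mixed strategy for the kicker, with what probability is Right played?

Row minima: Left → -5, Right → -8; maximin = -5.
Column maxima: Near → 1, Far → 7; minimax = 1.
-5 ≠ 1, so there is no saddle point; optimal play is mixed.
Let the kicker play Left with probability p. Expected payoff against Near: 1p + (-8)(1−p) = 9p − 8; against Far: (-5)p + 7(1−p) = −12p + 7.
Setting these equal: 9p − 8 = −12p + 7 ⇒ 21p = 15 ⇒ p = 5/7, and the value is (9)·(5/7) − 8 = -11/7.
For the keeper: with q = P(Near), equating Left's and Right's payoffs gives 6q − 5 = −15q + 7 ⇒ q = 4/7.

2/7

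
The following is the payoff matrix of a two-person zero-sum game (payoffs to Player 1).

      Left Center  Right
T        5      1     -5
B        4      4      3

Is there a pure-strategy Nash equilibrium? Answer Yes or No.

Yes

Row minima: T → -5, B → 3; maximin = 3.
Column maxima: Left → 5, Center → 4, Right → 3; minimax = 3.
maximin = minimax = 3, so a saddle point exists.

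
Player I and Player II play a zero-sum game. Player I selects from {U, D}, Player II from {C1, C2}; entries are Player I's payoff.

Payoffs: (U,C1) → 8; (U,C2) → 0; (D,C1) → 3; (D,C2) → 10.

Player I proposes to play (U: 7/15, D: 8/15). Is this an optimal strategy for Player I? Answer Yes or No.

Against C1 this mix gives (7/15)·8 + (8/15)·3 = 16/3.
Against C2 this mix gives (7/15)·0 + (8/15)·10 = 16/3.
All of Player II's active replies (C1, C2) yield 16/3, and no column does worse for Player I. The mix makes Player II indifferent and guarantees 16/3, so it is optimal.

Yes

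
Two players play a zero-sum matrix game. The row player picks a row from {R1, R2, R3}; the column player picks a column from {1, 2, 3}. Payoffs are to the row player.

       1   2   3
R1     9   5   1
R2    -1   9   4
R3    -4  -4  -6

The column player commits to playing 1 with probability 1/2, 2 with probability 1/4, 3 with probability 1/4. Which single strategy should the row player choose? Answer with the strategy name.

R1

Expected payoff of R1: (1/2)·9 + (1/4)·5 + (1/4)·1 = 6.
Expected payoff of R2: (1/2)·(-1) + (1/4)·9 + (1/4)·4 = 11/4.
Expected payoff of R3: (1/2)·(-4) + (1/4)·(-4) + (1/4)·(-6) = -9/2.
The largest is 6, so the row player's best response is R1.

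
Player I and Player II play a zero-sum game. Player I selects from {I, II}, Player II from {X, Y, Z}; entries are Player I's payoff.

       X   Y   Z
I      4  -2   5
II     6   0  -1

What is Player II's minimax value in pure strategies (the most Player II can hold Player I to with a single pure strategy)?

0

Column maxima: X → 6, Y → 0, Z → 5.
The smallest of these is 0.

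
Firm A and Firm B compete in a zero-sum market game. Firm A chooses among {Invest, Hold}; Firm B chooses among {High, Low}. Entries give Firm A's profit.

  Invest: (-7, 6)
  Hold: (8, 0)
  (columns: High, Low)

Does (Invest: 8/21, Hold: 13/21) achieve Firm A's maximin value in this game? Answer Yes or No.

Yes

Against High this mix gives (8/21)·(-7) + (13/21)·8 = 16/7.
Against Low this mix gives (8/21)·6 + (13/21)·0 = 16/7.
All of Firm B's active replies (High, Low) yield 16/7, and no column does worse for Firm A. The mix makes Firm B indifferent and guarantees 16/7, so it is optimal.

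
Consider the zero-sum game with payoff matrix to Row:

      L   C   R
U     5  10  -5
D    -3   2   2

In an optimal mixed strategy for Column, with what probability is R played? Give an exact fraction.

8/15

Row minima: U → -5, D → -3; maximin = -3.
Column maxima: L → 5, C → 10, R → 2; minimax = 2.
-3 ≠ 2, so there is no saddle point; optimal play is mixed.
C is strictly dominated by L (it gives Row strictly more in every row), so Column never plays it.
On the remaining 2×2 (U, D vs L, R):
Let Row play U with probability p. Expected payoff against L: 5p + (-3)(1−p) = 8p − 3; against R: (-5)p + 2(1−p) = −7p + 2.
Setting these equal: 8p − 3 = −7p + 2 ⇒ 15p = 5 ⇒ p = 1/3, and the value is (8)·(1/3) − 3 = -1/3.
For Column: with q = P(L), equating U's and D's payoffs gives 10q − 5 = −5q + 2 ⇒ q = 7/15.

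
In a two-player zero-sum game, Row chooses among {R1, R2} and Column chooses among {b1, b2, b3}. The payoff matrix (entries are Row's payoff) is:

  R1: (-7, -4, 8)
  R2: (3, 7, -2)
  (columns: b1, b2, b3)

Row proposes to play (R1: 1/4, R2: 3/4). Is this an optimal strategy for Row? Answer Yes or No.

Against b1 this mix gives (1/4)·(-7) + (3/4)·3 = 1/2.
Against b2 this mix gives (1/4)·(-4) + (3/4)·7 = 17/4.
Against b3 this mix gives (1/4)·8 + (3/4)·(-2) = 1/2.
All of Column's active replies (b1, b3) yield 1/2, and no column does worse for Row. The mix makes Column indifferent and guarantees 1/2, so it is optimal.

Yes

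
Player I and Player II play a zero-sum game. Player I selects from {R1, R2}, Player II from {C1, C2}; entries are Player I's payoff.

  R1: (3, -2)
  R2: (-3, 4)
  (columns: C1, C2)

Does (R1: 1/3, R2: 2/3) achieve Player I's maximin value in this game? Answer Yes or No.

Against C1 this mix gives (1/3)·3 + (2/3)·(-3) = -1.
Against C2 this mix gives (1/3)·(-2) + (2/3)·4 = 2.
Player II will play C1, holding Player I to -1. Shifting weight toward the row that does better against C1 would raise this floor (the equalizing mix achieves 1/2 against both C1 and C2), so the proposed strategy is not optimal.

No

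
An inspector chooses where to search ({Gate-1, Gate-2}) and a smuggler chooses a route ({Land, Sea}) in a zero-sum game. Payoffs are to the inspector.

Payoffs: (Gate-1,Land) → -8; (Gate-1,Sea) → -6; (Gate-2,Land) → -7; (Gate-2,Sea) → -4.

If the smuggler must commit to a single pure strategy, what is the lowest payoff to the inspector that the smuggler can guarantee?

-7

Column maxima: Land → -7, Sea → -4.
The smallest of these is -7.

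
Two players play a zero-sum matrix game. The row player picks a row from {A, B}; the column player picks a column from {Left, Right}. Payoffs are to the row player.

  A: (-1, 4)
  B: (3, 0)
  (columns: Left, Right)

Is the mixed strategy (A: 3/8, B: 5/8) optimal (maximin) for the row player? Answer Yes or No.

Yes

Against Left this mix gives (3/8)·(-1) + (5/8)·3 = 3/2.
Against Right this mix gives (3/8)·4 + (5/8)·0 = 3/2.
All of the column player's active replies (Left, Right) yield 3/2, and no column does worse for the row player. The mix makes the column player indifferent and guarantees 3/2, so it is optimal.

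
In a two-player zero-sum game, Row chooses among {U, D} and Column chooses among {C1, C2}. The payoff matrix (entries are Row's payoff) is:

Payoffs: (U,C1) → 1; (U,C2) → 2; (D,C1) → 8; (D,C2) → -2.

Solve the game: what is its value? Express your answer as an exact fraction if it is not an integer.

18/11

Row minima: U → 1, D → -2; maximin = 1.
Column maxima: C1 → 8, C2 → 2; minimax = 2.
1 ≠ 2, so there is no saddle point; optimal play is mixed.
Let Row play U with probability p. Expected payoff against C1: 1p + 8(1−p) = −7p + 8; against C2: 2p + (-2)(1−p) = 4p − 2.
Setting these equal: −7p + 8 = 4p − 2 ⇒ −11p = -10 ⇒ p = 10/11, and the value is (-7)·(10/11) + 8 = 18/11.
For Column: with q = P(C1), equating U's and D's payoffs gives −q + 2 = 10q − 2 ⇒ q = 4/11.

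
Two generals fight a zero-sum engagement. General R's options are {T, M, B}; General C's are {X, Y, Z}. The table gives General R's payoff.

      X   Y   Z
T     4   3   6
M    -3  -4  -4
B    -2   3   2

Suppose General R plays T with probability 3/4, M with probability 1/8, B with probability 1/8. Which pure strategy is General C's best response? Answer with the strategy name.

If General C plays X, General R's expected payoff is (3/4)·4 + (1/8)·(-3) + (1/8)·(-2) = 19/8.
If General C plays Y, General R's expected payoff is (3/4)·3 + (1/8)·(-4) + (1/8)·3 = 17/8.
If General C plays Z, General R's expected payoff is (3/4)·6 + (1/8)·(-4) + (1/8)·2 = 17/4.
General C minimizes General R's payoff; the smallest is 17/8, so the best response is Y.

Y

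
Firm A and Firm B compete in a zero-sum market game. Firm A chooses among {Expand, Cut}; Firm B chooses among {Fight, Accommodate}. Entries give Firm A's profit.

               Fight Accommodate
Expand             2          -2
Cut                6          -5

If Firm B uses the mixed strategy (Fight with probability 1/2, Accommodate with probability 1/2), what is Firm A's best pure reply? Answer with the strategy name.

Expected payoff of Expand: (1/2)·2 + (1/2)·(-2) = 0.
Expected payoff of Cut: (1/2)·6 + (1/2)·(-5) = 1/2.
The largest is 1/2, so Firm A's best response is Cut.

Cut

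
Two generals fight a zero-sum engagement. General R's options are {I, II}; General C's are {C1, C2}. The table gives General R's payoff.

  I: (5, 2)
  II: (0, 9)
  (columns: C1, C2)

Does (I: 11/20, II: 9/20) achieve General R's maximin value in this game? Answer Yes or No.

Against C1 this mix gives (11/20)·5 + (9/20)·0 = 11/4.
Against C2 this mix gives (11/20)·2 + (9/20)·9 = 103/20.
General C will play C1, holding General R to 11/4. Shifting weight toward the row that does better against C1 would raise this floor (the equalizing mix achieves 15/4 against both C1 and C2), so the proposed strategy is not optimal.

No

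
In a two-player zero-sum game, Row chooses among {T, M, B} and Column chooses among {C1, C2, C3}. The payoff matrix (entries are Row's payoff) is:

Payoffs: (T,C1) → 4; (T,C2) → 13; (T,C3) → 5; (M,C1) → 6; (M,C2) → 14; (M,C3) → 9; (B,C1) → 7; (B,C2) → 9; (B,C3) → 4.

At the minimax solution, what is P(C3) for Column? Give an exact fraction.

Row minima: T → 4, M → 6, B → 4; maximin = 6.
Column maxima: C1 → 7, C2 → 14, C3 → 9; minimax = 7.
6 ≠ 7, so there is no saddle point; optimal play is mixed.
T is strictly dominated by M, so Row never plays it.
C2 is strictly dominated by C1 (it gives Row strictly more in every row), so Column never plays it.
On the remaining 2×2 (M, B vs C1, C3):
Let Row play M with probability p. Expected payoff against C1: 6p + 7(1−p) = −p + 7; against C3: 9p + 4(1−p) = 5p + 4.
Setting these equal: −p + 7 = 5p + 4 ⇒ −6p = -3 ⇒ p = 1/2, and the value is (-1)·(1/2) + 7 = 13/2.
For Column: with q = P(C1), equating M's and B's payoffs gives −3q + 9 = 3q + 4 ⇒ q = 5/6.

1/6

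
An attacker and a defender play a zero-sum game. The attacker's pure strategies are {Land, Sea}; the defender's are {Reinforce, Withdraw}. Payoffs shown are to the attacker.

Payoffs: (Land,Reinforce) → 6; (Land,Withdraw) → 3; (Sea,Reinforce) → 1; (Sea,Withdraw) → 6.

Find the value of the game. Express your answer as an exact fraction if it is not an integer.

33/8

Row minima: Land → 3, Sea → 1; maximin = 3.
Column maxima: Reinforce → 6, Withdraw → 6; minimax = 6.
3 ≠ 6, so there is no saddle point; optimal play is mixed.
Let the attacker play Land with probability p. Expected payoff against Reinforce: 6p + 1(1−p) = 5p + 1; against Withdraw: 3p + 6(1−p) = −3p + 6.
Setting these equal: 5p + 1 = −3p + 6 ⇒ 8p = 5 ⇒ p = 5/8, and the value is (5)·(5/8) + 1 = 33/8.
For the defender: with q = P(Reinforce), equating Land's and Sea's payoffs gives 3q + 3 = −5q + 6 ⇒ q = 3/8.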